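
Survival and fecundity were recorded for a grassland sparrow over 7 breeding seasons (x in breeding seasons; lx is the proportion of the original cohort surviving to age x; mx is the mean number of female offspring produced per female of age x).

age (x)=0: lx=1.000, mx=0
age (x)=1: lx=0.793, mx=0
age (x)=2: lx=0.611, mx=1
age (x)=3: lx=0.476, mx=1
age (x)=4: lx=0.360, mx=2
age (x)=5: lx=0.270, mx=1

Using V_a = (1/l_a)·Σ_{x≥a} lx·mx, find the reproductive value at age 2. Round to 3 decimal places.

3.399

lx·mx for x ≥ 2: 0.611, 0.476, 0.72, 0.27 → sum = 2.077
V_2 = 2.077 / l_2 = 2.077 / 0.611 = 3.399345… → 3.399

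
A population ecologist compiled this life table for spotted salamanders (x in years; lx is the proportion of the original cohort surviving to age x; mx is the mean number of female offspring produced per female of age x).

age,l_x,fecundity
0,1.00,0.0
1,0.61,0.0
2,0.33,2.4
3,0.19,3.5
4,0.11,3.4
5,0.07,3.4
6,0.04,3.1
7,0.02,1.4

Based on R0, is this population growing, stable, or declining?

growing

R0 = Σ lx·mx = 0 + 0 + 0.792 + 0.665 + 0.374 + 0.238 + 0.124 + 0.028 = 2.221
R0 > 1, so the population is growing.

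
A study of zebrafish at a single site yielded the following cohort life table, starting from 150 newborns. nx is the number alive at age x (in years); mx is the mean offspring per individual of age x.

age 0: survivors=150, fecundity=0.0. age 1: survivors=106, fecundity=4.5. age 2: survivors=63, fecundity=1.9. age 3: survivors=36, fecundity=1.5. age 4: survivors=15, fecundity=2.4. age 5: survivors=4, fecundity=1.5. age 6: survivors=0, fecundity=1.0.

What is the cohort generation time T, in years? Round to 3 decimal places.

1.519

lx = nx/n0 = nx/150: 1, 0.70667…, 0.42, 0.24, 0.1, 0.02667…, 0
lx·mx: 0, 3.18…, 0.798, 0.36, 0.24, 0.04…, 0 → R0 = 4.618…
x·lx·mx: 0, 3.18…, 1.596, 1.08, 0.96, 0.2…, 0 → Σ = 7.016…
T = 7.016… / 4.618… = 1.519272… → 1.519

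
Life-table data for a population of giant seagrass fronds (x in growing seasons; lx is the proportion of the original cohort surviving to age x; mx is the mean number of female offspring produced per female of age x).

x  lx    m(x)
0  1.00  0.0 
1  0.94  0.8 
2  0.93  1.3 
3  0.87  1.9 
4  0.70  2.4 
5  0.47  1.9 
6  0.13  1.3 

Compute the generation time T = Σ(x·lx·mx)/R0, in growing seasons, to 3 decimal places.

lx·mx: 0, 0.752, 1.209, 1.653, 1.68, 0.893, 0.169 → R0 = 6.356
x·lx·mx: 0, 0.752, 2.418, 4.959, 6.72, 4.465, 1.014 → Σ = 20.328
T = 20.328 / 6.356 = 3.198238… → 3.198

3.198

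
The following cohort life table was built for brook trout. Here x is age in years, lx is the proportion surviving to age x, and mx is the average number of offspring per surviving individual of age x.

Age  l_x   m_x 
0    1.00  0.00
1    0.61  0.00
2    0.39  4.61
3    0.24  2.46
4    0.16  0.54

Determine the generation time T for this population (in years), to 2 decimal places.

lx·mx: 0, 0, 1.7979, 0.5904, 0.0864 → R0 = 2.4747
x·lx·mx: 0, 0, 3.5958, 1.7712, 0.3456 → Σ = 5.7126
T = 5.7126 / 2.4747 = 2.308401… → 2.31

2.31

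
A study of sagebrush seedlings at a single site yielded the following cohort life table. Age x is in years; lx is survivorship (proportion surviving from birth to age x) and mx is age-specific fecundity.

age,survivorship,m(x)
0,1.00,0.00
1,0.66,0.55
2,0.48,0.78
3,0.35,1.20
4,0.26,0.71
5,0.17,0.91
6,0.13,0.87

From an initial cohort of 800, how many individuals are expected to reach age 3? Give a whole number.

Expected survivors = N0 · l_3 = 800 × 0.35 = 280 → 280

280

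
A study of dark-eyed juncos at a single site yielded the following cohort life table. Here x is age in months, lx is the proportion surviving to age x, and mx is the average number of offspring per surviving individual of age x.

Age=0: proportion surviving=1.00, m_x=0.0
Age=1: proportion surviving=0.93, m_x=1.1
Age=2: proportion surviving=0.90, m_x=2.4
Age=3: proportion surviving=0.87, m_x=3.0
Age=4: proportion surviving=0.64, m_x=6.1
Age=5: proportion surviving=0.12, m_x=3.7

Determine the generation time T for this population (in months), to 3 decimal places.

3.058

lx·mx: 0, 1.023, 2.16, 2.61, 3.904, 0.444 → R0 = 10.141
x·lx·mx: 0, 1.023, 4.32, 7.83, 15.616, 2.22 → Σ = 31.009
T = 31.009 / 10.141 = 3.057785… → 3.058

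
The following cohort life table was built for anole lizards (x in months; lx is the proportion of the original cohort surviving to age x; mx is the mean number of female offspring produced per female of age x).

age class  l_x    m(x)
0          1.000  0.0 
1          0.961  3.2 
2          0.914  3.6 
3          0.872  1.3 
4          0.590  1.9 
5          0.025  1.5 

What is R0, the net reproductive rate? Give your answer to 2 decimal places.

lx·mx by age: 0, 3.0752, 3.2904, 1.1336, 1.121, 0.0375
R0 = Σ lx·mx = 8.6577 → 8.66

8.66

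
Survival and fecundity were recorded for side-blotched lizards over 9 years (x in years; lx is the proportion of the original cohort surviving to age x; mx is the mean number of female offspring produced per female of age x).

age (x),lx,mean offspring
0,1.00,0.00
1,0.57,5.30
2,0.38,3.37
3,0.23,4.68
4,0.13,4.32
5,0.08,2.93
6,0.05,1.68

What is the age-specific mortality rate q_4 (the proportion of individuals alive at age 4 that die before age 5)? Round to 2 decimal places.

0.38

q_4 = (l_4 − l_5) / l_4 = (0.13 − 0.08) / 0.13
     = 0.05 / 0.13 = 0.384615… → 0.38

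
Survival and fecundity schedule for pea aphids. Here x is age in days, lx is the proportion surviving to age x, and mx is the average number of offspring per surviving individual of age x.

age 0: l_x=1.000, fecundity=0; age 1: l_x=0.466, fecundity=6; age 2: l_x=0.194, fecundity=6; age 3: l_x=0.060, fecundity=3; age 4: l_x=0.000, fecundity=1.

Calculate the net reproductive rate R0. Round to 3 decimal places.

4.140

lx·mx by age: 0, 2.796, 1.164, 0.18, 0
R0 = Σ lx·mx = 4.14 → 4.140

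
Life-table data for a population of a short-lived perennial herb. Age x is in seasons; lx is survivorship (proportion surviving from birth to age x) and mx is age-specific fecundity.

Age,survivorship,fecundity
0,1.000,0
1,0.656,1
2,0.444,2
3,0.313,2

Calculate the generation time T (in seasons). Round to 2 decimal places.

lx·mx: 0, 0.656, 0.888, 0.626 → R0 = 2.17
x·lx·mx: 0, 0.656, 1.776, 1.878 → Σ = 4.31
T = 4.31 / 2.17 = 1.986175… → 1.99

1.99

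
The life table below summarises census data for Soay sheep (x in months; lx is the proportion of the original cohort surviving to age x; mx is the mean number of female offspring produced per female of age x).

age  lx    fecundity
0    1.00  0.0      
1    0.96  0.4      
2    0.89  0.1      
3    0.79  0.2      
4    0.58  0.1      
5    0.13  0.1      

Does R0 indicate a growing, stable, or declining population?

declining

R0 = Σ lx·mx = 0 + 0.384 + 0.089 + 0.158 + 0.058 + 0.013 = 0.702
R0 < 1, so the population is declining.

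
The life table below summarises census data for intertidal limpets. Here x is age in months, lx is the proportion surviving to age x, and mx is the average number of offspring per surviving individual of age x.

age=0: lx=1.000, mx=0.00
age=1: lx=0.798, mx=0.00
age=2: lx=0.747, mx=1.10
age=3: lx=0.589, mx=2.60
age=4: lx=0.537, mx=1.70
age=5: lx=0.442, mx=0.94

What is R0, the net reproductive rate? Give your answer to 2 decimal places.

3.68

lx·mx by age: 0, 0, 0.8217, 1.5314, 0.9129, 0.41548
R0 = Σ lx·mx = 3.68148 → 3.68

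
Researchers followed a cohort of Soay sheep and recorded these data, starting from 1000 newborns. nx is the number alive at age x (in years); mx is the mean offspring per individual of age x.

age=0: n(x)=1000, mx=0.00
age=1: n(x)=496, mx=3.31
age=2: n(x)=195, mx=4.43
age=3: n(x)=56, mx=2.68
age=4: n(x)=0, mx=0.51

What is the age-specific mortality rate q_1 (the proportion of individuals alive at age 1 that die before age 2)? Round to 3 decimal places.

0.607

lx = nx/n0 = nx/1000: 1, 0.496, 0.195, 0.056, 0
q_1 = (l_1 − l_2) / l_1 = (0.496 − 0.195) / 0.496
     = 0.301 / 0.496 = 0.606855… → 0.607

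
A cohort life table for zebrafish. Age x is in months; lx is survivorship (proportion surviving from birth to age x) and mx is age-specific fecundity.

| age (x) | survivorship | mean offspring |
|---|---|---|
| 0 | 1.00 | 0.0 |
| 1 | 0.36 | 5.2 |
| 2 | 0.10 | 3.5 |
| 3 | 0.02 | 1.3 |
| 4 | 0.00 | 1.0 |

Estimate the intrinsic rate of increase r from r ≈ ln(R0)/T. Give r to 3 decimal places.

0.687

R0 = Σ lx·mx = 0 + 1.872 + 0.35 + 0.026 + 0 = 2.248
Σ x·lx·mx = 2.65; T = 2.65/2.248 = 1.17883…
r ≈ ln(R0)/T = ln(2.248)/1.17883… = 0.68716… → 0.687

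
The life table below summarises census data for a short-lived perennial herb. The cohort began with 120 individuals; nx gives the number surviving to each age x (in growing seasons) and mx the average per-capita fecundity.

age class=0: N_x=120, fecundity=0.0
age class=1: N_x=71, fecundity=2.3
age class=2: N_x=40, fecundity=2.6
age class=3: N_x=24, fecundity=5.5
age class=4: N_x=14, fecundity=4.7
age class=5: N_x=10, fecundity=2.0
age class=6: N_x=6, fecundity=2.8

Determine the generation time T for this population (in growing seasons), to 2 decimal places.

2.45

lx = nx/n0 = nx/120: 1, 0.59167…, 0.33333…, 0.2, 0.11667…, 0.08333…, 0.05
lx·mx: 0, 1.360833…, 0.866667…, 1.1, 0.548333…, 0.166667…, 0.14 → R0 = 4.1825…
x·lx·mx: 0, 1.360833…, 1.733333…, 3.3, 2.193333…, 0.833333…, 0.84 → Σ = 10.260833…
T = 10.260833… / 4.1825… = 2.453278… → 2.45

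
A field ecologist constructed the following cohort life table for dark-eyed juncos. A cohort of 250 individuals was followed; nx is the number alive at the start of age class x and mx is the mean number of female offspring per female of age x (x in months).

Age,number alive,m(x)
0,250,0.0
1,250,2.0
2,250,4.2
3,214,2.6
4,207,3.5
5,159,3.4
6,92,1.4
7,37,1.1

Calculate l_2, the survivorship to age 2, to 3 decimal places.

1.000

l_2 = n_2/n_0 = 250/250 = 1 → 1.000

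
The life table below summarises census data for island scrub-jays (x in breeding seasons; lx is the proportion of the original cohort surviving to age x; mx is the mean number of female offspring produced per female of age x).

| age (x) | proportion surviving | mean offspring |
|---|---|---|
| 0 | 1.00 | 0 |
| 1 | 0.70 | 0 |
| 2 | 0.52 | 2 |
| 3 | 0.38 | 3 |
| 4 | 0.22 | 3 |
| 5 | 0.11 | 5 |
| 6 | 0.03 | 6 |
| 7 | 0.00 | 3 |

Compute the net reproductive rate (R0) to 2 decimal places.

lx·mx by age: 0, 0, 1.04, 1.14, 0.66, 0.55, 0.18, 0
R0 = Σ lx·mx = 3.57 → 3.57

3.57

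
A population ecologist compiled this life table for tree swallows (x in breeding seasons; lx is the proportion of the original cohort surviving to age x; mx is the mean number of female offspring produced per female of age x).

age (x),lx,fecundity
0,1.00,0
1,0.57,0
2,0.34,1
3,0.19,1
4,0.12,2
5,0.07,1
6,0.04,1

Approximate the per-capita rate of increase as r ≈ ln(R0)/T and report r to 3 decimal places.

-0.040

R0 = Σ lx·mx = 0 + 0 + 0.34 + 0.19 + 0.24 + 0.07 + 0.04 = 0.88
Σ x·lx·mx = 2.8; T = 2.8/0.88 = 3.18182…
r ≈ ln(R0)/T = ln(0.88)/3.18182… = -0.04018… → -0.040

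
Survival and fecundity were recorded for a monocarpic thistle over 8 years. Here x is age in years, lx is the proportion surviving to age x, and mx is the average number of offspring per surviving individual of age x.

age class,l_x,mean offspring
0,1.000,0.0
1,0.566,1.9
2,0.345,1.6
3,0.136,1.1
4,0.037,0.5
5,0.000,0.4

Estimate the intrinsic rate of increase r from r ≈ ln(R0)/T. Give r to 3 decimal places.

0.389

R0 = Σ lx·mx = 0 + 1.0754 + 0.552 + 0.1496 + 0.0185 + 0 = 1.7955
Σ x·lx·mx = 2.7022; T = 2.7022/1.7955 = 1.50498…
r ≈ ln(R0)/T = ln(1.7955)/1.50498… = 0.3889… → 0.389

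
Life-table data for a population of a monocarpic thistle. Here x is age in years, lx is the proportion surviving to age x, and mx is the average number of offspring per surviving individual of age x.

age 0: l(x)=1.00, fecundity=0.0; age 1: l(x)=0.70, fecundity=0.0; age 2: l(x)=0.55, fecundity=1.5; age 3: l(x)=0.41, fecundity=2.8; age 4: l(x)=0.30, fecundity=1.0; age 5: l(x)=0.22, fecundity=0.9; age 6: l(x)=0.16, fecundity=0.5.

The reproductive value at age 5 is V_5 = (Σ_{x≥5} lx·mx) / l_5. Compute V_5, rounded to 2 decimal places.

1.26

lx·mx for x ≥ 5: 0.198, 0.08 → sum = 0.278
V_5 = 0.278 / l_5 = 0.278 / 0.22 = 1.263636… → 1.26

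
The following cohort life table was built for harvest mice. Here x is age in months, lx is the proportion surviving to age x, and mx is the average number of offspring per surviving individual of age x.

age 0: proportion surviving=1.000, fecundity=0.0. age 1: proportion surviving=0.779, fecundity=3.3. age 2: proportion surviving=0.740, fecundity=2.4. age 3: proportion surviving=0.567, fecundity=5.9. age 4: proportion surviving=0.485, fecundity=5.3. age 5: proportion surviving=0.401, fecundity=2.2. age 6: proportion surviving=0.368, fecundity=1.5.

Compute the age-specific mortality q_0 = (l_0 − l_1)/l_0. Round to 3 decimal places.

q_0 = (l_0 − l_1) / l_0 = (1 − 0.779) / 1
     = 0.221 / 1 = 0.221 → 0.221

0.221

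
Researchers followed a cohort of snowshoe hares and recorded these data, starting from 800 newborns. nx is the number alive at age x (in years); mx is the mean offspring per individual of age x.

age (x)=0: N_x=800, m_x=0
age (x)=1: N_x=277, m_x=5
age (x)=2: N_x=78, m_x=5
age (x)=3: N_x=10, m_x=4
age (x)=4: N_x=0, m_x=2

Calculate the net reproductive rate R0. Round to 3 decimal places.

lx = nx/n0 = nx/800: 1, 0.34625, 0.0975, 0.0125, 0
lx·mx by age: 0, 1.73125, 0.4875, 0.05, 0
R0 = Σ lx·mx = 2.26875 → 2.269

2.269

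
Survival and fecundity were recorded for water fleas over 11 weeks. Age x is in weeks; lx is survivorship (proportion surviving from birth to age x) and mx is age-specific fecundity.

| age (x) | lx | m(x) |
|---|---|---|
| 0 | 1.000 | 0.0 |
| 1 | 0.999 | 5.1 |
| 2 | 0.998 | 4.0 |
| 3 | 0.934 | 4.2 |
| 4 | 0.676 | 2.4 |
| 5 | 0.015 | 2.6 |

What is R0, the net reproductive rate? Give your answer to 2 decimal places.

14.67

lx·mx by age: 0, 5.0949, 3.992, 3.9228, 1.6224, 0.039
R0 = Σ lx·mx = 14.6711 → 14.67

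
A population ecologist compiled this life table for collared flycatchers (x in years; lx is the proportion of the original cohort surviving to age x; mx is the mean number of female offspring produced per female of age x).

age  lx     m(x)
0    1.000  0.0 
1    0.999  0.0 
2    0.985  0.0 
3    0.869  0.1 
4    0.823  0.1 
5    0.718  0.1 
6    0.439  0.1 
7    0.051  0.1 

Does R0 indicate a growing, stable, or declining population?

R0 = Σ lx·mx = 0 + 0 + 0 + 0.0869 + 0.0823 + 0.0718 + 0.0439 + 0.0051 = 0.29
R0 < 1, so the population is declining.

declining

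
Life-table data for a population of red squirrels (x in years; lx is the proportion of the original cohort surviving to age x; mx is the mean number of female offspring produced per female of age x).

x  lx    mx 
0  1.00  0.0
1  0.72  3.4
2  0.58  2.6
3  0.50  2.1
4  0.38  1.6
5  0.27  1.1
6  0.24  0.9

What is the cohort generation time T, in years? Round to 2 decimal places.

lx·mx: 0, 2.448, 1.508, 1.05, 0.608, 0.297, 0.216 → R0 = 6.127
x·lx·mx: 0, 2.448, 3.016, 3.15, 2.432, 1.485, 1.296 → Σ = 13.827
T = 13.827 / 6.127 = 2.256732… → 2.26

2.26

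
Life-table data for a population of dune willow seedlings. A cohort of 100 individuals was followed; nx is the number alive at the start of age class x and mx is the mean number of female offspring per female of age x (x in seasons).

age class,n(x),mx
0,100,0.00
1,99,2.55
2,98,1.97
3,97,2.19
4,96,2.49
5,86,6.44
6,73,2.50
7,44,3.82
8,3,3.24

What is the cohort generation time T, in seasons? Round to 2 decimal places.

4.06

lx = nx/n0 = nx/100: 1, 0.99, 0.98, 0.97, 0.96, 0.86, 0.73, 0.44, 0.03
lx·mx: 0, 2.5245, 1.9306, 2.1243, 2.3904, 5.5384, 1.825, 1.6808, 0.0972 → R0 = 18.1112
x·lx·mx: 0, 2.5245, 3.8612, 6.3729, 9.5616, 27.692, 10.95, 11.7656, 0.7776 → Σ = 73.5054
T = 73.5054 / 18.1112 = 4.05856… → 4.06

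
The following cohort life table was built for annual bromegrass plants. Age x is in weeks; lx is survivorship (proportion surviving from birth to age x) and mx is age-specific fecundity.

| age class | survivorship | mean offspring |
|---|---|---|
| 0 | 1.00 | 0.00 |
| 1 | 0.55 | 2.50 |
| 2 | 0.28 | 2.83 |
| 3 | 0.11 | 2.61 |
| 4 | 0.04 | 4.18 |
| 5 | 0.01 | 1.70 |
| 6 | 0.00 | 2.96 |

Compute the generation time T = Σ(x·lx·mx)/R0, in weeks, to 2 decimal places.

1.73

lx·mx: 0, 1.375, 0.7924, 0.2871, 0.1672, 0.017, 0 → R0 = 2.6387
x·lx·mx: 0, 1.375, 1.5848, 0.8613, 0.6688, 0.085, 0 → Σ = 4.5749
T = 4.5749 / 2.6387 = 1.73377… → 1.73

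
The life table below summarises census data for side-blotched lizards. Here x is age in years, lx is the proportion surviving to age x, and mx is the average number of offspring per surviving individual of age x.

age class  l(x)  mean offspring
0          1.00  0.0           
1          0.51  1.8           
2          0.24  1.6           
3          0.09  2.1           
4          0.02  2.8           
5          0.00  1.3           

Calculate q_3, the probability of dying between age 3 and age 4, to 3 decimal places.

q_3 = (l_3 − l_4) / l_3 = (0.09 − 0.02) / 0.09
     = 0.07 / 0.09 = 0.777778… → 0.778

0.778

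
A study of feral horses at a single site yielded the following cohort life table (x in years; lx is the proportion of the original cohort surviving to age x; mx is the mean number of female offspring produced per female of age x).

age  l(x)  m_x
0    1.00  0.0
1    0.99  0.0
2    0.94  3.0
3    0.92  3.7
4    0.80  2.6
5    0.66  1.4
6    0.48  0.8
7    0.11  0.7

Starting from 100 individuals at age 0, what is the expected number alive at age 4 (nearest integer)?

Expected survivors = N0 · l_4 = 100 × 0.80 = 80 → 80

80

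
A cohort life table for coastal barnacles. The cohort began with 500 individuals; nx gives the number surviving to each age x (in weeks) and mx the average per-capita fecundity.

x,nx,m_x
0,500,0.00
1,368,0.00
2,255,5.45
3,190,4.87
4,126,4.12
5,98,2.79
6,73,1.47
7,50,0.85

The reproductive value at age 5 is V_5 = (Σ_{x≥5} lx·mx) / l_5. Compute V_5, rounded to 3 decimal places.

lx = nx/n0 = nx/500: 1, 0.736, 0.51, 0.38, 0.252, 0.196, 0.146, 0.1
lx·mx for x ≥ 5: 0.54684, 0.21462, 0.085 → sum = 0.84646
V_5 = 0.84646 / l_5 = 0.84646 / 0.196 = 4.318673… → 4.319

4.319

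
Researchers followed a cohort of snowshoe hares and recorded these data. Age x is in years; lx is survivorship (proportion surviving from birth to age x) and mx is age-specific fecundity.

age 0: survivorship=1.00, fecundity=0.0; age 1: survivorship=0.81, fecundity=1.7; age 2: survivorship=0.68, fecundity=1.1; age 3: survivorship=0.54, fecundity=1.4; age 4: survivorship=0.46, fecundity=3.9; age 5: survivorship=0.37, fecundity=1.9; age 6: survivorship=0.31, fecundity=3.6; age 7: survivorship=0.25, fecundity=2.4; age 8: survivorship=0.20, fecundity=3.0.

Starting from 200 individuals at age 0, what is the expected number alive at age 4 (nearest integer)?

Expected survivors = N0 · l_4 = 200 × 0.46 = 92 → 92

92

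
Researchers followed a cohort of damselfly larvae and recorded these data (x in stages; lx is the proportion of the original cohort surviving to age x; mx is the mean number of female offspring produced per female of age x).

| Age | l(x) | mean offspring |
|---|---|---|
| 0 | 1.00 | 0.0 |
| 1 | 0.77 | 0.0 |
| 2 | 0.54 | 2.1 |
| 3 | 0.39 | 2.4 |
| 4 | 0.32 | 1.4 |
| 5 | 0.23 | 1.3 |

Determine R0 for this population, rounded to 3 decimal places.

2.817

lx·mx by age: 0, 0, 1.134, 0.936, 0.448, 0.299
R0 = Σ lx·mx = 2.817 → 2.817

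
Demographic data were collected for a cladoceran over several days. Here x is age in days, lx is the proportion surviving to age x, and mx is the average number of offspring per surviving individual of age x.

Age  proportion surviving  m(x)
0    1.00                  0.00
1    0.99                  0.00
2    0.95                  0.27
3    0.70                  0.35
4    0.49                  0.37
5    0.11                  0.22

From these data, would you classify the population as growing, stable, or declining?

declining

R0 = Σ lx·mx = 0 + 0 + 0.2565 + 0.245 + 0.1813 + 0.0242 = 0.707
R0 < 1, so the population is declining.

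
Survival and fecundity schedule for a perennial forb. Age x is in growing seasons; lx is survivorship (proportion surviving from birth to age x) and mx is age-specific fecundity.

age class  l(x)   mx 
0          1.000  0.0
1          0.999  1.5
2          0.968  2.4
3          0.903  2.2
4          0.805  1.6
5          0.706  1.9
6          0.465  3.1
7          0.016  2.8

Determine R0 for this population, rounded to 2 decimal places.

lx·mx by age: 0, 1.4985, 2.3232, 1.9866, 1.288, 1.3414, 1.4415, 0.0448
R0 = Σ lx·mx = 9.924 → 9.92

9.92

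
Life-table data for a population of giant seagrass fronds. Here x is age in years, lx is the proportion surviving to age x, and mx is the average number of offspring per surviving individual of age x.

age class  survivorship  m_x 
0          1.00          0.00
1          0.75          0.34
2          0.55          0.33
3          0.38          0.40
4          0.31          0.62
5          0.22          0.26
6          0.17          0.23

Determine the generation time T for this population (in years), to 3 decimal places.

2.695

lx·mx: 0, 0.255, 0.1815, 0.152, 0.1922, 0.0572, 0.0391 → R0 = 0.877
x·lx·mx: 0, 0.255, 0.363, 0.456, 0.7688, 0.286, 0.2346 → Σ = 2.3634
T = 2.3634 / 0.877 = 2.694869… → 2.695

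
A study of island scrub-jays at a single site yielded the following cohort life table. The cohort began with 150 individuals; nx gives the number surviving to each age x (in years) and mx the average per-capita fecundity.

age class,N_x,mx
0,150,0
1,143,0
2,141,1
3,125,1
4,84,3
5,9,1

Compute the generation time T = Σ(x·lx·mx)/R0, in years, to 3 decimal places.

3.245

lx = nx/n0 = nx/150: 1, 0.95333…, 0.94, 0.83333…, 0.56, 0.06
lx·mx: 0, 0, 0.94, 0.833333…, 1.68, 0.06 → R0 = 3.513333…
x·lx·mx: 0, 0, 1.88, 2.5…, 6.72, 0.3 → Σ = 11.4…
T = 11.4… / 3.513333… = 3.244782… → 3.245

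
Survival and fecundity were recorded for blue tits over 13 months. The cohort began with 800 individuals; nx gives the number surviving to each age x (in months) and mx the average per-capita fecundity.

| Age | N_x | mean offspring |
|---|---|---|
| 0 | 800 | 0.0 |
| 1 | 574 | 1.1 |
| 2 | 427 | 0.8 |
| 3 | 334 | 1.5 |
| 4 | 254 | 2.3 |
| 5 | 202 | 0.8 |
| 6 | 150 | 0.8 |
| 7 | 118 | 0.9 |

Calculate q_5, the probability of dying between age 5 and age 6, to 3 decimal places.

0.257

lx = nx/n0 = nx/800: 1, 0.7175, 0.53375, 0.4175, 0.3175, 0.2525, 0.1875, 0.1475
q_5 = (l_5 − l_6) / l_5 = (0.2525 − 0.1875) / 0.2525
     = 0.065 / 0.2525 = 0.257426… → 0.257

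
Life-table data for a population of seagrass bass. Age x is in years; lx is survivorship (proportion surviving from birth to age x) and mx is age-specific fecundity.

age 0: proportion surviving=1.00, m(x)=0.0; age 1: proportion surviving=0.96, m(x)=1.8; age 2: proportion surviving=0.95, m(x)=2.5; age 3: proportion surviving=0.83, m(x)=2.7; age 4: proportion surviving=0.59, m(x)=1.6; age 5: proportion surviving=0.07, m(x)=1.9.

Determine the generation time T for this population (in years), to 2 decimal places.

lx·mx: 0, 1.728, 2.375, 2.241, 0.944, 0.133 → R0 = 7.421
x·lx·mx: 0, 1.728, 4.75, 6.723, 3.776, 0.665 → Σ = 17.642
T = 17.642 / 7.421 = 2.377308… → 2.38

2.38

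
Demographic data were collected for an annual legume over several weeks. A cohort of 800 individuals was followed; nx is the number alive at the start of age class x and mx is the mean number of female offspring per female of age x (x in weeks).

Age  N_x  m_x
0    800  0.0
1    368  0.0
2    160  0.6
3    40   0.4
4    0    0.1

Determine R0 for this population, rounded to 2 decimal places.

0.14

lx = nx/n0 = nx/800: 1, 0.46, 0.2, 0.05, 0
lx·mx by age: 0, 0, 0.12, 0.02, 0
R0 = Σ lx·mx = 0.14 → 0.14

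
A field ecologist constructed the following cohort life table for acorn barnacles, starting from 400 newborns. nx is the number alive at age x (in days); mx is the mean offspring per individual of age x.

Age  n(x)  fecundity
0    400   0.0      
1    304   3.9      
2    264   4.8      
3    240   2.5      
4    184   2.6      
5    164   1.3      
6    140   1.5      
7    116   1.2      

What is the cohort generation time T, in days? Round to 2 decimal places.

2.62

lx = nx/n0 = nx/400: 1, 0.76, 0.66, 0.6, 0.46, 0.41, 0.35, 0.29
lx·mx: 0, 2.964, 3.168, 1.5, 1.196, 0.533, 0.525, 0.348 → R0 = 10.234
x·lx·mx: 0, 2.964, 6.336, 4.5, 4.784, 2.665, 3.15, 2.436 → Σ = 26.835
T = 26.835 / 10.234 = 2.622142… → 2.62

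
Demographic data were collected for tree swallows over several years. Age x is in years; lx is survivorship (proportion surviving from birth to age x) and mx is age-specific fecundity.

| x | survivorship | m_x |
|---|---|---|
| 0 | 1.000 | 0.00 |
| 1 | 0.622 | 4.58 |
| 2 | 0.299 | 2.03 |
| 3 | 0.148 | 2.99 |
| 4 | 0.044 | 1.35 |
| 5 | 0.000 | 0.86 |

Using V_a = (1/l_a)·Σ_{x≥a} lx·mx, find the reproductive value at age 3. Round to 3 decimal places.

3.391

lx·mx for x ≥ 3: 0.44252, 0.0594, 0 → sum = 0.50192
V_3 = 0.50192 / l_3 = 0.50192 / 0.148 = 3.391351… → 3.391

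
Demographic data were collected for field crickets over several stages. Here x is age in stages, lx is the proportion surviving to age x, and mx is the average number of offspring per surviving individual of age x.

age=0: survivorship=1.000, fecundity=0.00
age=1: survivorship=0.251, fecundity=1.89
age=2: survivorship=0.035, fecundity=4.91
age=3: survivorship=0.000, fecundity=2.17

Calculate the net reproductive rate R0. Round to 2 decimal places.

0.65

lx·mx by age: 0, 0.47439, 0.17185, 0
R0 = Σ lx·mx = 0.64624 → 0.65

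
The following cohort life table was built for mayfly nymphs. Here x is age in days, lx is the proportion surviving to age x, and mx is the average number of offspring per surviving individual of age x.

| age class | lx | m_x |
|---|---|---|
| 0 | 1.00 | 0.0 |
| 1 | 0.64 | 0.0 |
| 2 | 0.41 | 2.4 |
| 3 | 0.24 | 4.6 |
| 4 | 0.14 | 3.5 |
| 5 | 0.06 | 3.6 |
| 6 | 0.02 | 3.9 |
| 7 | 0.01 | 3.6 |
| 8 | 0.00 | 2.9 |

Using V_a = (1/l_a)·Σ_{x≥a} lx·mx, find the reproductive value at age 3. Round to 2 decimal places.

8.02

lx·mx for x ≥ 3: 1.104, 0.49, 0.216, 0.078, 0.036, 0 → sum = 1.924
V_3 = 1.924 / l_3 = 1.924 / 0.24 = 8.016667… → 8.02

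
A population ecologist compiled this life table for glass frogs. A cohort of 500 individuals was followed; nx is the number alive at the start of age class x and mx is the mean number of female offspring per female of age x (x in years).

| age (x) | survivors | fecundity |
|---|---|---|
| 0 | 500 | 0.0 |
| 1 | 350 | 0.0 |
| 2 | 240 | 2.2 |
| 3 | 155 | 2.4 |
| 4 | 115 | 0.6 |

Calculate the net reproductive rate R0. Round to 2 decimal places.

1.94

lx = nx/n0 = nx/500: 1, 0.7, 0.48, 0.31, 0.23
lx·mx by age: 0, 0, 1.056, 0.744, 0.138
R0 = Σ lx·mx = 1.938 → 1.94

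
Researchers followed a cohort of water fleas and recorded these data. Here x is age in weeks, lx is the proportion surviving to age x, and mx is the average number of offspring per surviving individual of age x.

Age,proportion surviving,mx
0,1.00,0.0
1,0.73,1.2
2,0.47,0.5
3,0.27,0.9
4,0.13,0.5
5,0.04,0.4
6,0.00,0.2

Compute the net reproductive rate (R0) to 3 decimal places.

lx·mx by age: 0, 0.876, 0.235, 0.243, 0.065, 0.016, 0
R0 = Σ lx·mx = 1.435 → 1.435

1.435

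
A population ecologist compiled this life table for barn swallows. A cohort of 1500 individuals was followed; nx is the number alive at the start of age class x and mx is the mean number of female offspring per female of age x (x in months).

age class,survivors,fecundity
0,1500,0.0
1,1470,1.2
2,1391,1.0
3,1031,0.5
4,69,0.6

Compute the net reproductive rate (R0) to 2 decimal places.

2.47

lx = nx/n0 = nx/1500: 1, 0.98, 0.92733…, 0.68733…, 0.046
lx·mx by age: 0, 1.176, 0.927333…, 0.343667…, 0.0276
R0 = Σ lx·mx = 2.4746… → 2.47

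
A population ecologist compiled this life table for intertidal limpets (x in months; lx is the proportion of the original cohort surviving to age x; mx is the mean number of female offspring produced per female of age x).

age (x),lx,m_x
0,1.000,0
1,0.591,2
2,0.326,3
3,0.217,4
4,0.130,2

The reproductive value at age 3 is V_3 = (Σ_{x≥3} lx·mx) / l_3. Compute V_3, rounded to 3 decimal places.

lx·mx for x ≥ 3: 0.868, 0.26 → sum = 1.128
V_3 = 1.128 / l_3 = 1.128 / 0.217 = 5.198157… → 5.198

5.198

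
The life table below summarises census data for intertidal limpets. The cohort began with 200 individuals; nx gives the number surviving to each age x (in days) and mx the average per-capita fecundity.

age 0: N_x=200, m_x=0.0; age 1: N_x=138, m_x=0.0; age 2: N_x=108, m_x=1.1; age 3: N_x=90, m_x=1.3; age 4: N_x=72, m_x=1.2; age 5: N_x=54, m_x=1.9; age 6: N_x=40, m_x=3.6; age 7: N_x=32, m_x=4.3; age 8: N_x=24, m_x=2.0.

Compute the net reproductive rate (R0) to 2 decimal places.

lx = nx/n0 = nx/200: 1, 0.69, 0.54, 0.45, 0.36, 0.27, 0.2, 0.16, 0.12
lx·mx by age: 0, 0, 0.594, 0.585, 0.432, 0.513, 0.72, 0.688, 0.24
R0 = Σ lx·mx = 3.772 → 3.77

3.77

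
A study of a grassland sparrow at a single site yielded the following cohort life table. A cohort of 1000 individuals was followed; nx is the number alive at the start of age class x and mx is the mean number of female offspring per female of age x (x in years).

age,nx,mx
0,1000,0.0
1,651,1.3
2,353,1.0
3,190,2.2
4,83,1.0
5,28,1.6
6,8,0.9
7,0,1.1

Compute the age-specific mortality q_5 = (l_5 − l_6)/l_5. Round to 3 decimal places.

lx = nx/n0 = nx/1000: 1, 0.651, 0.353, 0.19, 0.083, 0.028, 0.008, 0
q_5 = (l_5 − l_6) / l_5 = (0.028 − 0.008) / 0.028
     = 0.02 / 0.028 = 0.714286… → 0.714

0.714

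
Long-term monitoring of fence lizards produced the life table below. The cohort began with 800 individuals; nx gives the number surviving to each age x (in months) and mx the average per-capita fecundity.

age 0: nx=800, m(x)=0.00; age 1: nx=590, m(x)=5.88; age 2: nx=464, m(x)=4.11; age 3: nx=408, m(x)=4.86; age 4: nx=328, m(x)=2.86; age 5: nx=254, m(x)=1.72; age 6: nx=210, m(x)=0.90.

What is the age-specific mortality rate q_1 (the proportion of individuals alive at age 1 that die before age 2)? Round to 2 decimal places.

lx = nx/n0 = nx/800: 1, 0.7375, 0.58, 0.51, 0.41, 0.3175, 0.2625
q_1 = (l_1 − l_2) / l_1 = (0.7375 − 0.58) / 0.7375
     = 0.1575 / 0.7375 = 0.213559… → 0.21

0.21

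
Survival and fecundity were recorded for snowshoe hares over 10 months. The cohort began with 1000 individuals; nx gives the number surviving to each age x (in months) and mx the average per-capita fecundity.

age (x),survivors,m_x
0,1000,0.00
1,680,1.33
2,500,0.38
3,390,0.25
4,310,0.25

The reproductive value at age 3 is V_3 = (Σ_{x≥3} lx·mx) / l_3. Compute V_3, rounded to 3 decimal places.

0.449

lx = nx/n0 = nx/1000: 1, 0.68, 0.5, 0.39, 0.31
lx·mx for x ≥ 3: 0.0975, 0.0775 → sum = 0.175
V_3 = 0.175 / l_3 = 0.175 / 0.39 = 0.448718… → 0.449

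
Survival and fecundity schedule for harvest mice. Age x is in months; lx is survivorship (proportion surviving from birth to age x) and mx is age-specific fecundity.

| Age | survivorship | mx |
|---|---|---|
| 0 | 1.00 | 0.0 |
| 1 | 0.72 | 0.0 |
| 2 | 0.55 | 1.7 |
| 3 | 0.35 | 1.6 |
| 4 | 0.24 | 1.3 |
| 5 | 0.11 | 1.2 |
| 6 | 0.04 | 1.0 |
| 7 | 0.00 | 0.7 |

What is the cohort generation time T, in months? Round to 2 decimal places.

2.88

lx·mx: 0, 0, 0.935, 0.56, 0.312, 0.132, 0.04, 0 → R0 = 1.979
x·lx·mx: 0, 0, 1.87, 1.68, 1.248, 0.66, 0.24, 0 → Σ = 5.698
T = 5.698 / 1.979 = 2.879232… → 2.88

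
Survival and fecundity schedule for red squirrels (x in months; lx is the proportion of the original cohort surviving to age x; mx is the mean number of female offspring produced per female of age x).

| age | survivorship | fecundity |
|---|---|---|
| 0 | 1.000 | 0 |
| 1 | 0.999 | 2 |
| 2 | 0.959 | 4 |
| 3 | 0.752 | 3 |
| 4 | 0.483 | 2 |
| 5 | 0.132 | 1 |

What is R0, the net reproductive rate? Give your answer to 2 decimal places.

9.19

lx·mx by age: 0, 1.998, 3.836, 2.256, 0.966, 0.132
R0 = Σ lx·mx = 9.188 → 9.19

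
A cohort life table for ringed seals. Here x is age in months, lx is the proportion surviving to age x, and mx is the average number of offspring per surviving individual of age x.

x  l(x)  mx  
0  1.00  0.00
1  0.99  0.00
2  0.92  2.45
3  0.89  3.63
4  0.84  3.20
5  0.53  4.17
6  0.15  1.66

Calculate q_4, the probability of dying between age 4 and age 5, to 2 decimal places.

q_4 = (l_4 − l_5) / l_4 = (0.84 − 0.53) / 0.84
     = 0.31 / 0.84 = 0.369048… → 0.37

0.37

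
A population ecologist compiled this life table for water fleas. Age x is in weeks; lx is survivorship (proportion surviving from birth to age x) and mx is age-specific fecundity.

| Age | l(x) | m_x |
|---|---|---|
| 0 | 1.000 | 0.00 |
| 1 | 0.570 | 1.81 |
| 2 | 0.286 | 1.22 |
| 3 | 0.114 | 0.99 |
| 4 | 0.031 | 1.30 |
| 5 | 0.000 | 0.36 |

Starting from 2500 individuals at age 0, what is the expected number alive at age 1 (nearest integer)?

Expected survivors = N0 · l_1 = 2500 × 0.570 = 1425 → 1425

1425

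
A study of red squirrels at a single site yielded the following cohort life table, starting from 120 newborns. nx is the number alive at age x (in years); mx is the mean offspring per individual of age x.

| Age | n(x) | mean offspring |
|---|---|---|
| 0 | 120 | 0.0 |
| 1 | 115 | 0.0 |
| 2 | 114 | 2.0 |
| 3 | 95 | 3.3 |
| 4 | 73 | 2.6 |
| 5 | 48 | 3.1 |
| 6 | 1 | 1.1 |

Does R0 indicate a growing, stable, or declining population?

lx = nx/n0 = nx/120: 1, 0.95833…, 0.95, 0.79167…, 0.60833…, 0.4, 0.00833…
R0 = Σ lx·mx = 0 + 0 + 1.9 + 2.6125… + 1.581667… + 1.24 + 0.009167… = 7.343333…
R0 > 1, so the population is growing.

growing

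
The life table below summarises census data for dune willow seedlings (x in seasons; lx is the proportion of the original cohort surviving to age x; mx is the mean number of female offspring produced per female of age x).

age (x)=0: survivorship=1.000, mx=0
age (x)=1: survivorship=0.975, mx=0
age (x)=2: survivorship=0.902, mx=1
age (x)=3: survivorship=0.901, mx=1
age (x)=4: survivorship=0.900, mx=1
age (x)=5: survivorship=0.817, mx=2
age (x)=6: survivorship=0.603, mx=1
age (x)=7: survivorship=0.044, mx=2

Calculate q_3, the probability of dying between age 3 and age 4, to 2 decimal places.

0.00

q_3 = (l_3 − l_4) / l_3 = (0.901 − 0.9) / 0.901
     = 0.001 / 0.901 = 0.00111… → 0.00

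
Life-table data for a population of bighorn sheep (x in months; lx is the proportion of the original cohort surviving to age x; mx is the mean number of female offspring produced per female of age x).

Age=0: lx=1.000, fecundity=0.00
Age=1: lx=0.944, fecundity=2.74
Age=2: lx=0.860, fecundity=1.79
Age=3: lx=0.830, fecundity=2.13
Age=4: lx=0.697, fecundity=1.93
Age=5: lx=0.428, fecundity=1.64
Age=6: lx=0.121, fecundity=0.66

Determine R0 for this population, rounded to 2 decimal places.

8.02

lx·mx by age: 0, 2.58656, 1.5394, 1.7679, 1.34521, 0.70192, 0.07986
R0 = Σ lx·mx = 8.02085 → 8.02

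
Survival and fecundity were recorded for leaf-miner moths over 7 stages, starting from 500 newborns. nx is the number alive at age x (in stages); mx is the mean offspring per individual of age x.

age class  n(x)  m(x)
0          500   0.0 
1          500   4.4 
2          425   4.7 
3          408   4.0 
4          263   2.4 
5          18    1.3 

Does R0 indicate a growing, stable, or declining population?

growing

lx = nx/n0 = nx/500: 1, 1, 0.85, 0.816, 0.526, 0.036
R0 = Σ lx·mx = 0 + 4.4 + 3.995 + 3.264 + 1.2624 + 0.0468 = 12.9682
R0 > 1, so the population is growing.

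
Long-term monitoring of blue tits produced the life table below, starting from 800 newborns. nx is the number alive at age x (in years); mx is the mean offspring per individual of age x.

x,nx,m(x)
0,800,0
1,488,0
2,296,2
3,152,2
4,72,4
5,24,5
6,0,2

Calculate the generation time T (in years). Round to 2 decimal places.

2.95

lx = nx/n0 = nx/800: 1, 0.61, 0.37, 0.19, 0.09, 0.03, 0
lx·mx: 0, 0, 0.74, 0.38, 0.36, 0.15, 0 → R0 = 1.63
x·lx·mx: 0, 0, 1.48, 1.14, 1.44, 0.75, 0 → Σ = 4.81
T = 4.81 / 1.63 = 2.95092… → 2.95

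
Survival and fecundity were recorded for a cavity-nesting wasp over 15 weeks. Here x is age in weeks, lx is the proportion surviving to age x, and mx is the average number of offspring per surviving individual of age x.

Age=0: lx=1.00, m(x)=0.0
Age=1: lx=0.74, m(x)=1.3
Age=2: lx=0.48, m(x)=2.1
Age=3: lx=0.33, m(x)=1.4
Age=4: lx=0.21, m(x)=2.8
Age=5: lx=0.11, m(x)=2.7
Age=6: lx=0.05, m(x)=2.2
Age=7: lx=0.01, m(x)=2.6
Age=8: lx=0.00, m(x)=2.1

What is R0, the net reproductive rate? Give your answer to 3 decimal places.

3.453

lx·mx by age: 0, 0.962, 1.008, 0.462, 0.588, 0.297, 0.11, 0.026, 0
R0 = Σ lx·mx = 3.453 → 3.453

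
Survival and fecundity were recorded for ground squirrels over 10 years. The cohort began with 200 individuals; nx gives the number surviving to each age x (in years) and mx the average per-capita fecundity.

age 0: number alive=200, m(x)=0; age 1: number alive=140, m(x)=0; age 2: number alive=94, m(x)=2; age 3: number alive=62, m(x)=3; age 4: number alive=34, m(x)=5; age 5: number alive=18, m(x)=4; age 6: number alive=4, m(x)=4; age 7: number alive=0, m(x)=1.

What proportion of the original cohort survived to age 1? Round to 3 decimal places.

0.700

l_1 = n_1/n_0 = 140/200 = 0.7 → 0.700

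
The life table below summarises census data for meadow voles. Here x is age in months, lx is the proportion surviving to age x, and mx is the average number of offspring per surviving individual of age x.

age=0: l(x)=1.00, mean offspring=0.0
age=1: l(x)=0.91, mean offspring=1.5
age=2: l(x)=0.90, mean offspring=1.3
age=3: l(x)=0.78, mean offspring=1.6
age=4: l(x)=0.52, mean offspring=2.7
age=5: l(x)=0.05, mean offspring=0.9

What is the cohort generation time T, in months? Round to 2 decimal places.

lx·mx: 0, 1.365, 1.17, 1.248, 1.404, 0.045 → R0 = 5.232
x·lx·mx: 0, 1.365, 2.34, 3.744, 5.616, 0.225 → Σ = 13.29
T = 13.29 / 5.232 = 2.540138… → 2.54

2.54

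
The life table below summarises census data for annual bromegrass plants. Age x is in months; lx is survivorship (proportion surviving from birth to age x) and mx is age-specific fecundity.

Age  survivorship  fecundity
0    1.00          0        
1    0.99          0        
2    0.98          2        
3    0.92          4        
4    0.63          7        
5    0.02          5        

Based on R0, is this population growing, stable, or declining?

R0 = Σ lx·mx = 0 + 0 + 1.96 + 3.68 + 4.41 + 0.1 = 10.15
R0 > 1, so the population is growing.

growing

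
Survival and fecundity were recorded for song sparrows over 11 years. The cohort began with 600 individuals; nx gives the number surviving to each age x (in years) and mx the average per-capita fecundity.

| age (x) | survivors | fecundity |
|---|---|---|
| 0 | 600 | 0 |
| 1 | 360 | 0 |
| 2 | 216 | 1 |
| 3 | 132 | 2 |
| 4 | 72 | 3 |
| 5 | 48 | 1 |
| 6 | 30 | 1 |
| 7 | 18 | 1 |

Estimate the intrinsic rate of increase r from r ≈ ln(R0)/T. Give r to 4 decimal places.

lx = nx/n0 = nx/600: 1, 0.6, 0.36, 0.22, 0.12, 0.08, 0.05, 0.03
R0 = Σ lx·mx = 0 + 0 + 0.36 + 0.44 + 0.36 + 0.08 + 0.05 + 0.03 = 1.32
Σ x·lx·mx = 4.39; T = 4.39/1.32 = 3.32576…
r ≈ ln(R0)/T = ln(1.32)/3.32576… = 0.083479… → 0.0835

0.0835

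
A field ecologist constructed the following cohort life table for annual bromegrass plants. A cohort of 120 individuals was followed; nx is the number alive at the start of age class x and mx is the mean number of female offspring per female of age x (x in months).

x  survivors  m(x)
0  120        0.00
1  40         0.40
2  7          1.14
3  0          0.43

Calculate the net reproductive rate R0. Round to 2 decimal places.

lx = nx/n0 = nx/120: 1, 0.33333…, 0.05833…, 0
lx·mx by age: 0, 0.133333…, 0.0665…, 0
R0 = Σ lx·mx = 0.199833… → 0.20

0.20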